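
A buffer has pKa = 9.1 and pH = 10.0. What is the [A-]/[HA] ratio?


[A-]/[HA] = 10^(pH - pKa)
= 10^(10.0 - 9.1)
= 7.9433

7.9433


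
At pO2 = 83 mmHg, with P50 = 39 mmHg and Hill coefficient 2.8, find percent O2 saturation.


Y = pO2^n / (P50^n + pO2^n)
Y = 83^2.8 / (39^2.8 + 83^2.8)
Y = 89.23%

89.23%


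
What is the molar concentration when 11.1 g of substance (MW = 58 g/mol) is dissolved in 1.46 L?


C = (mass / MW) / volume
C = (11.1 / 58) / 1.46
C = 0.1311 M

0.1311 M


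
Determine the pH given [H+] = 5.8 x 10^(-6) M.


pH = -log10([H+])
pH = -log10(5.8 x 10^(-6))
pH = 5.2366

5.2366


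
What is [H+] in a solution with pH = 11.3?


[H+] = 10^(-pH)
[H+] = 10^(-11.3)
[H+] = 5.012e-12 M

5.012e-12 M


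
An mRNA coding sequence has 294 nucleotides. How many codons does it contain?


codons = nucleotides / 3
codons = 294 / 3 = 98

98


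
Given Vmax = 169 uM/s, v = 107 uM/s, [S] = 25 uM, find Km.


Km = [S] * (Vmax - v) / v
Km = 25 * (169 - 107) / 107
Km = 14.486 uM

14.486 uM


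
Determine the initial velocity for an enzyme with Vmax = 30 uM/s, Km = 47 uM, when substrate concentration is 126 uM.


v = Vmax * [S] / (Km + [S])
v = 30 * 126 / (47 + 126)
v = 21.8497 uM/s

21.8497 uM/s


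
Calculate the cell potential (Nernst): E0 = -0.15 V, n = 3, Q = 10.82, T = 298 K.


E = E0 - (RT/nF) * ln(Q)
E = -0.15 - (8.314 * 298 / (3 * 96485)) * ln(10.82)
E = -0.1704 V

-0.1704 V


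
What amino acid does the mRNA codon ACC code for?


Standard genetic code lookup.
Codon ACC -> Thr

Thr


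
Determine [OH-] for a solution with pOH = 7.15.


[OH-] = 10^(-pOH)
[OH-] = 10^(-7.15)
[OH-] = 7.079e-08 M

7.079e-08 M


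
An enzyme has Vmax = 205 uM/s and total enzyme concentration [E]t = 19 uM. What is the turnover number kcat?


kcat = Vmax / [E]t
kcat = 205 / 19
kcat = 10.7895 s^-1

10.7895 s^-1


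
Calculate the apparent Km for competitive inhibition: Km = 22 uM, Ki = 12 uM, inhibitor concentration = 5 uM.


Km_app = Km * (1 + [I]/Ki)
Km_app = 22 * (1 + 5/12)
Km_app = 31.1667 uM

31.1667 uM


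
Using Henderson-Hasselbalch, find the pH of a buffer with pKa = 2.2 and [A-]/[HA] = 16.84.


pH = pKa + log10([A-]/[HA])
pH = 2.2 + log10(16.84)
pH = 3.4263

3.4263


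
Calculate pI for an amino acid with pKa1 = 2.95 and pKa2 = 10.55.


pI = (pKa1 + pKa2) / 2
pI = (2.95 + 10.55) / 2
pI = 6.75

6.75


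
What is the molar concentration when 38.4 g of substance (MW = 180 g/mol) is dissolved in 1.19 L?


C = (mass / MW) / volume
C = (38.4 / 180) / 1.19
C = 0.1793 M

0.1793 M


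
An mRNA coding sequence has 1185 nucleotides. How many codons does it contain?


codons = nucleotides / 3
codons = 1185 / 3 = 395

395


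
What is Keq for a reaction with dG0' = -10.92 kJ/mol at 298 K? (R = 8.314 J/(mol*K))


Keq = exp(-dG0 * 1000 / (R * T))
Keq = exp(-(-10.92) * 1000 / (8.314 * 298))
Keq = 82.0674

82.0674


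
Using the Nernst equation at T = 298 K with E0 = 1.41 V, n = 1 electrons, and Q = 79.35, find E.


E = E0 - (RT/nF) * ln(Q)
E = 1.41 - (8.314 * 298 / (1 * 96485)) * ln(79.35)
E = 1.2977 V

1.2977 V


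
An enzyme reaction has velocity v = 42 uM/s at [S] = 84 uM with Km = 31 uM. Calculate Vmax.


Vmax = v * (Km + [S]) / [S]
Vmax = 42 * (31 + 84) / 84
Vmax = 57.5 uM/s

57.5 uM/s


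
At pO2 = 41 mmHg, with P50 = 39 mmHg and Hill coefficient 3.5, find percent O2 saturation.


Y = pO2^n / (P50^n + pO2^n)
Y = 41^3.5 / (39^3.5 + 41^3.5)
Y = 54.36%

54.36%


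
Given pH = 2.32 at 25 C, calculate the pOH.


pOH = 14 - pH
pOH = 14 - 2.32
pOH = 11.68

11.68


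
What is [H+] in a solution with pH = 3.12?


[H+] = 10^(-pH)
[H+] = 10^(-3.12)
[H+] = 7.586e-04 M

7.586e-04 M


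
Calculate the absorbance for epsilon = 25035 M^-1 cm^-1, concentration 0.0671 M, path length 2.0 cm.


A = epsilon * c * l
A = 25035 * 0.0671 * 2.0
A = 3359.697

3359.697


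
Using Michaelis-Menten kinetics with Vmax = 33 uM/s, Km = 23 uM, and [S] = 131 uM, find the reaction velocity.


v = Vmax * [S] / (Km + [S])
v = 33 * 131 / (23 + 131)
v = 28.0714 uM/s

28.0714 uM/s


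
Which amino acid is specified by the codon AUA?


Standard genetic code lookup.
Codon AUA -> Ile

Ile


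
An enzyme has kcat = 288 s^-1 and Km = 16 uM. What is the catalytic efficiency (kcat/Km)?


Catalytic efficiency = kcat / Km
= 288 / 16
= 18.0 uM^-1*s^-1

18.0 uM^-1*s^-1


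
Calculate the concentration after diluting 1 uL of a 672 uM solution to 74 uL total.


C2 = C1 * V1 / V2
C2 = 672 * 1 / 74
C2 = 9.0811 uM

9.0811 uM


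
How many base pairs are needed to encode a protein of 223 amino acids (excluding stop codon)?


Each amino acid = 1 codon = 3 bp
bp = 223 * 3 = 669 bp

669 bp


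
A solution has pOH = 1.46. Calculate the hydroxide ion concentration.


[OH-] = 10^(-pOH)
[OH-] = 10^(-1.46)
[OH-] = 0.0347 M

0.0347 M


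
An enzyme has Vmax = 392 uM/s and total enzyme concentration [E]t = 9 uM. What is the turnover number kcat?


kcat = Vmax / [E]t
kcat = 392 / 9
kcat = 43.5556 s^-1

43.5556 s^-1


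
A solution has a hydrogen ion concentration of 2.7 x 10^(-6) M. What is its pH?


pH = -log10([H+])
pH = -log10(2.7 x 10^(-6))
pH = 5.5686

5.5686


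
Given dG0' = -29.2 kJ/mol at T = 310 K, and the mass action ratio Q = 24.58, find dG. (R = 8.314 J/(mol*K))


dG = dG0' + RT * ln(Q) / 1000
dG = -29.2 + 8.314 * 310 * ln(24.58) / 1000
dG = -20.9475 kJ/mol

-20.9475 kJ/mol


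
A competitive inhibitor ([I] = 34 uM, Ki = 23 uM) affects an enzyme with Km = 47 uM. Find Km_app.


Km_app = Km * (1 + [I]/Ki)
Km_app = 47 * (1 + 34/23)
Km_app = 116.4783 uM

116.4783 uM


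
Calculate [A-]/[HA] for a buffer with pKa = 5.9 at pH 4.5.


[A-]/[HA] = 10^(pH - pKa)
= 10^(4.5 - 5.9)
= 0.0398

0.0398


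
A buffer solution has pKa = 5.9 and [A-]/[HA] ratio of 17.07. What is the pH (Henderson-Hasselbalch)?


pH = pKa + log10([A-]/[HA])
pH = 5.9 + log10(17.07)
pH = 7.1322

7.1322


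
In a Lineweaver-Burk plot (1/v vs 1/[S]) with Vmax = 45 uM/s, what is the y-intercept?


y-intercept = 1/Vmax
= 1/45
= 0.0222 s/uM

0.0222 s/uM


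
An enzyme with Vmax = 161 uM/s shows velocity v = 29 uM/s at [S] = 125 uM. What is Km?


Km = [S] * (Vmax - v) / v
Km = 125 * (161 - 29) / 29
Km = 568.9655 uM

568.9655 uM


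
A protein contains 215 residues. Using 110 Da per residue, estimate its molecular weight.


MW = n_residues * 110 Da
MW = 215 * 110
MW = 23650 Da

23650 Da


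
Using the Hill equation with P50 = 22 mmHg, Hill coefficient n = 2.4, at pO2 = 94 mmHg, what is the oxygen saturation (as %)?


Y = pO2^n / (P50^n + pO2^n)
Y = 94^2.4 / (22^2.4 + 94^2.4)
Y = 97.03%

97.03%


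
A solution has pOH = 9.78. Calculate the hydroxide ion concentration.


[OH-] = 10^(-pOH)
[OH-] = 10^(-9.78)
[OH-] = 1.660e-10 M

1.660e-10 M


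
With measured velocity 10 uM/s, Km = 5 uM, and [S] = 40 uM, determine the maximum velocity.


Vmax = v * (Km + [S]) / [S]
Vmax = 10 * (5 + 40) / 40
Vmax = 11.25 uM/s

11.25 uM/s


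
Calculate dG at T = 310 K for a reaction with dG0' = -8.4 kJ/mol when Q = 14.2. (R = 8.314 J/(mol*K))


dG = dG0' + RT * ln(Q) / 1000
dG = -8.4 + 8.314 * 310 * ln(14.2) / 1000
dG = -1.5617 kJ/mol

-1.5617 kJ/mol


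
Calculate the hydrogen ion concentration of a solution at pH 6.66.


[H+] = 10^(-pH)
[H+] = 10^(-6.66)
[H+] = 2.188e-07 M

2.188e-07 M


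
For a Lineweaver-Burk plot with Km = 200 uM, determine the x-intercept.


x-intercept = -1/Km
= -1/200
= -0.005 1/uM

-0.005 1/uM


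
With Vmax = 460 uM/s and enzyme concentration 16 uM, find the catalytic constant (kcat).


kcat = Vmax / [E]t
kcat = 460 / 16
kcat = 28.75 s^-1

28.75 s^-1


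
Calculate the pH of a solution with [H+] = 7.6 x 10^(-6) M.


pH = -log10([H+])
pH = -log10(7.6 x 10^(-6))
pH = 5.1192

5.1192


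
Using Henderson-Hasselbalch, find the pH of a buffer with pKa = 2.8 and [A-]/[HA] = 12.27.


pH = pKa + log10([A-]/[HA])
pH = 2.8 + log10(12.27)
pH = 3.8888

3.8888


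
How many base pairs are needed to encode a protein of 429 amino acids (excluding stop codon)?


Each amino acid = 1 codon = 3 bp
bp = 429 * 3 = 1287 bp

1287 bp


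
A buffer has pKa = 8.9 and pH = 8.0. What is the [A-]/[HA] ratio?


[A-]/[HA] = 10^(pH - pKa)
= 10^(8.0 - 8.9)
= 0.1259

0.1259


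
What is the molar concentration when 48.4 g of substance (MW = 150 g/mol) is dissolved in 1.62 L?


C = (mass / MW) / volume
C = (48.4 / 150) / 1.62
C = 0.1992 M

0.1992 M


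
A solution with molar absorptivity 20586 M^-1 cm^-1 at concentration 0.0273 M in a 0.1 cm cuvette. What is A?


A = epsilon * c * l
A = 20586 * 0.0273 * 0.1
A = 56.1998

56.1998


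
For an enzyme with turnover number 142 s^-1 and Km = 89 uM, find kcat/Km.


Catalytic efficiency = kcat / Km
= 142 / 89
= 1.5955 uM^-1*s^-1

1.5955 uM^-1*s^-1


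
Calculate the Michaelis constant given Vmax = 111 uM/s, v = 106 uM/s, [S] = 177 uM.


Km = [S] * (Vmax - v) / v
Km = 177 * (111 - 106) / 106
Km = 8.3491 uM

8.3491 uM


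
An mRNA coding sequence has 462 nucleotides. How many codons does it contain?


codons = nucleotides / 3
codons = 462 / 3 = 154

154


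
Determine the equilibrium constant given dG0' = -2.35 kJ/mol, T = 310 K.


Keq = exp(-dG0 * 1000 / (R * T))
Keq = exp(-(-2.35) * 1000 / (8.314 * 310))
Keq = 2.4888

2.4888


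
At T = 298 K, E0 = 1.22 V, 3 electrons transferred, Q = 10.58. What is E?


E = E0 - (RT/nF) * ln(Q)
E = 1.22 - (8.314 * 298 / (3 * 96485)) * ln(10.58)
E = 1.1998 V

1.1998 V


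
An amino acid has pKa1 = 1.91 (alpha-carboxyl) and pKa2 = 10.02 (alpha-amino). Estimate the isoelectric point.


pI = (pKa1 + pKa2) / 2
pI = (1.91 + 10.02) / 2
pI = 5.965

5.965


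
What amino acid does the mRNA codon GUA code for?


Standard genetic code lookup.
Codon GUA -> Val

Val


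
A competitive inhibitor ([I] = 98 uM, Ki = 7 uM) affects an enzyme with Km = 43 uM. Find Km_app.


Km_app = Km * (1 + [I]/Ki)
Km_app = 43 * (1 + 98/7)
Km_app = 645.0 uM

645.0 uM


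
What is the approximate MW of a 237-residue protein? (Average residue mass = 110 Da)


MW = n_residues * 110 Da
MW = 237 * 110
MW = 26070 Da

26070 Da


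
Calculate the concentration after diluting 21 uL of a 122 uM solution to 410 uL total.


C2 = C1 * V1 / V2
C2 = 122 * 21 / 410
C2 = 6.2488 uM

6.2488 uM


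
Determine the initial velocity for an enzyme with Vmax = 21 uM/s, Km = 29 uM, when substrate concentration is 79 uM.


v = Vmax * [S] / (Km + [S])
v = 21 * 79 / (29 + 79)
v = 15.3611 uM/s

15.3611 uM/s


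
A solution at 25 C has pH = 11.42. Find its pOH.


pOH = 14 - pH
pOH = 14 - 11.42
pOH = 2.58

2.58


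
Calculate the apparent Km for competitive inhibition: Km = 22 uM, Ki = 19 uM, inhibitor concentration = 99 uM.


Km_app = Km * (1 + [I]/Ki)
Km_app = 22 * (1 + 99/19)
Km_app = 136.6316 uM

136.6316 uM


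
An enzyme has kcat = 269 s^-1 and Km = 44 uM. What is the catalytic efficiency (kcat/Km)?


Catalytic efficiency = kcat / Km
= 269 / 44
= 6.1136 uM^-1*s^-1

6.1136 uM^-1*s^-1


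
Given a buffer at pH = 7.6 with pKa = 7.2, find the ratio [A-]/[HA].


[A-]/[HA] = 10^(pH - pKa)
= 10^(7.6 - 7.2)
= 2.5119

2.5119


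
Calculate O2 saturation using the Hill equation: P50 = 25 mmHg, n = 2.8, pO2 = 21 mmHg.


Y = pO2^n / (P50^n + pO2^n)
Y = 21^2.8 / (25^2.8 + 21^2.8)
Y = 38.03%

38.03%


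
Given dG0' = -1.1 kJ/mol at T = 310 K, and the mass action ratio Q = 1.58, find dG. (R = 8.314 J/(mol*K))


dG = dG0' + RT * ln(Q) / 1000
dG = -1.1 + 8.314 * 310 * ln(1.58) / 1000
dG = 0.0789 kJ/mol

0.0789 kJ/mol


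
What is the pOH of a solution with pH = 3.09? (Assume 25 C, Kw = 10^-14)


pOH = 14 - pH
pOH = 14 - 3.09
pOH = 10.91

10.91


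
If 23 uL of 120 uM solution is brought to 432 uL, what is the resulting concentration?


C2 = C1 * V1 / V2
C2 = 120 * 23 / 432
C2 = 6.3889 uM

6.3889 uM


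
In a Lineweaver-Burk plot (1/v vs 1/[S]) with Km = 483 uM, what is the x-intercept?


x-intercept = -1/Km
= -1/483
= -0.0021 1/uM

-0.0021 1/uM


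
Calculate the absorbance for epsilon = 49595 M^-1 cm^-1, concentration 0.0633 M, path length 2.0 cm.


A = epsilon * c * l
A = 49595 * 0.0633 * 2.0
A = 6278.727

6278.727


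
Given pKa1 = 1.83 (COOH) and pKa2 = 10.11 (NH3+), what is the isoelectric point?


pI = (pKa1 + pKa2) / 2
pI = (1.83 + 10.11) / 2
pI = 5.97

5.97


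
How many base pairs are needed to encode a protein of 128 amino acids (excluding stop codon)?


Each amino acid = 1 codon = 3 bp
bp = 128 * 3 = 384 bp

384 bp


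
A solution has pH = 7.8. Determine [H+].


[H+] = 10^(-pH)
[H+] = 10^(-7.8)
[H+] = 1.585e-08 M

1.585e-08 M


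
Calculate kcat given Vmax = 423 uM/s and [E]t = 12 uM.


kcat = Vmax / [E]t
kcat = 423 / 12
kcat = 35.25 s^-1

35.25 s^-1


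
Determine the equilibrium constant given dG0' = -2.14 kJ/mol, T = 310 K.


Keq = exp(-dG0 * 1000 / (R * T))
Keq = exp(-(-2.14) * 1000 / (8.314 * 310))
Keq = 2.294

2.294


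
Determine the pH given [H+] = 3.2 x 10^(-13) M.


pH = -log10([H+])
pH = -log10(3.2 x 10^(-13))
pH = 12.4949

12.4949


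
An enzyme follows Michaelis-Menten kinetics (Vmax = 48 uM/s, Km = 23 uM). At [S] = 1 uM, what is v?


v = Vmax * [S] / (Km + [S])
v = 48 * 1 / (23 + 1)
v = 2.0 uM/s

2.0 uM/s


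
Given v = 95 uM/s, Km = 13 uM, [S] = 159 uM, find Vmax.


Vmax = v * (Km + [S]) / [S]
Vmax = 95 * (13 + 159) / 159
Vmax = 102.7673 uM/s

102.7673 uM/s


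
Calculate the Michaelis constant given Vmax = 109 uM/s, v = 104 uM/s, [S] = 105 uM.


Km = [S] * (Vmax - v) / v
Km = 105 * (109 - 104) / 104
Km = 5.0481 uM

5.0481 uM


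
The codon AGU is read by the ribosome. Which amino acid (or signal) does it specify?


Standard genetic code lookup.
Codon AGU -> Ser

Ser


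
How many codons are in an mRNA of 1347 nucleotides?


codons = nucleotides / 3
codons = 1347 / 3 = 449

449


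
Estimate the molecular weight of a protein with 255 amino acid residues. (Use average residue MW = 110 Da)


MW = n_residues * 110 Da
MW = 255 * 110
MW = 28050 Da

28050 Da


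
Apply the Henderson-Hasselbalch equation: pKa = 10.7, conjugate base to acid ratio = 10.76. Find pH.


pH = pKa + log10([A-]/[HA])
pH = 10.7 + log10(10.76)
pH = 11.7318

11.7318


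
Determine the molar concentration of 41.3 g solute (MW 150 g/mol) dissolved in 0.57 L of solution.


C = (mass / MW) / volume
C = (41.3 / 150) / 0.57
C = 0.483 M

0.483 M


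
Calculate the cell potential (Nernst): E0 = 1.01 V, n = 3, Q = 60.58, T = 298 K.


E = E0 - (RT/nF) * ln(Q)
E = 1.01 - (8.314 * 298 / (3 * 96485)) * ln(60.58)
E = 0.9749 V

0.9749 V


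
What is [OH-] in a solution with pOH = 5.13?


[OH-] = 10^(-pOH)
[OH-] = 10^(-5.13)
[OH-] = 7.413e-06 M

7.413e-06 M


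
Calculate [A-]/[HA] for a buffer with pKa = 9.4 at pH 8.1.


[A-]/[HA] = 10^(pH - pKa)
= 10^(8.1 - 9.4)
= 0.0501

0.0501


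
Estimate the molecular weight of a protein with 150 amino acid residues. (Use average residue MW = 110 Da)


MW = n_residues * 110 Da
MW = 150 * 110
MW = 16500 Da

16500 Da


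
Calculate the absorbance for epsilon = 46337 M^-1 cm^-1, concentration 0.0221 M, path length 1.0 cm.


A = epsilon * c * l
A = 46337 * 0.0221 * 1.0
A = 1024.0477

1024.0477


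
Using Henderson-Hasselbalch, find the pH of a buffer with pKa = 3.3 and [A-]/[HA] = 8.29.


pH = pKa + log10([A-]/[HA])
pH = 3.3 + log10(8.29)
pH = 4.2186

4.2186


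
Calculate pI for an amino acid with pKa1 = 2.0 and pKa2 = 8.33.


pI = (pKa1 + pKa2) / 2
pI = (2.0 + 8.33) / 2
pI = 5.165

5.165


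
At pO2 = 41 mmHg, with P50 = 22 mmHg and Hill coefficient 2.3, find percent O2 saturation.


Y = pO2^n / (P50^n + pO2^n)
Y = 41^2.3 / (22^2.3 + 41^2.3)
Y = 80.72%

80.72%


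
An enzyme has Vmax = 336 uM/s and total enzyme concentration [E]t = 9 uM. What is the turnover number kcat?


kcat = Vmax / [E]t
kcat = 336 / 9
kcat = 37.3333 s^-1

37.3333 s^-1


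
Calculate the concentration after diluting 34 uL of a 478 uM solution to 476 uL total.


C2 = C1 * V1 / V2
C2 = 478 * 34 / 476
C2 = 34.1429 uM

34.1429 uM


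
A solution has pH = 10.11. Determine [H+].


[H+] = 10^(-pH)
[H+] = 10^(-10.11)
[H+] = 7.762e-11 M

7.762e-11 M


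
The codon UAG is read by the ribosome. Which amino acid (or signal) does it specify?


Standard genetic code lookup.
Codon UAG -> Stop

Stop


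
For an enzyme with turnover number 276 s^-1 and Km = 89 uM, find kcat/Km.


Catalytic efficiency = kcat / Km
= 276 / 89
= 3.1011 uM^-1*s^-1

3.1011 uM^-1*s^-1


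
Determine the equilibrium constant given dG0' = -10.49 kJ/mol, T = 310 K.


Keq = exp(-dG0 * 1000 / (R * T))
Keq = exp(-(-10.49) * 1000 / (8.314 * 310))
Keq = 58.5621

58.5621


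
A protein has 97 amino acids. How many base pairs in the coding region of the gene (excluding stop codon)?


Each amino acid = 1 codon = 3 bp
bp = 97 * 3 = 291 bp

291 bp


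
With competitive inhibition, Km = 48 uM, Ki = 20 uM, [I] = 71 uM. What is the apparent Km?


Km_app = Km * (1 + [I]/Ki)
Km_app = 48 * (1 + 71/20)
Km_app = 218.4 uM

218.4 uM


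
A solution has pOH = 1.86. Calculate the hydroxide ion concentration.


[OH-] = 10^(-pOH)
[OH-] = 10^(-1.86)
[OH-] = 0.0138 M

0.0138 M


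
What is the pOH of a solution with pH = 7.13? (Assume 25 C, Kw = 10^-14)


pOH = 14 - pH
pOH = 14 - 7.13
pOH = 6.87

6.87


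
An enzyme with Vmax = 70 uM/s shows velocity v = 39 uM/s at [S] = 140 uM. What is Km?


Km = [S] * (Vmax - v) / v
Km = 140 * (70 - 39) / 39
Km = 111.2821 uM

111.2821 uM


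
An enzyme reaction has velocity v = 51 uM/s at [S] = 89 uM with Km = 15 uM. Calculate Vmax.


Vmax = v * (Km + [S]) / [S]
Vmax = 51 * (15 + 89) / 89
Vmax = 59.5955 uM/s

59.5955 uM/s


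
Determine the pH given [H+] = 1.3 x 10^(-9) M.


pH = -log10([H+])
pH = -log10(1.3 x 10^(-9))
pH = 8.8861

8.8861


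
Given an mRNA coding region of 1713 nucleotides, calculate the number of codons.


codons = nucleotides / 3
codons = 1713 / 3 = 571

571


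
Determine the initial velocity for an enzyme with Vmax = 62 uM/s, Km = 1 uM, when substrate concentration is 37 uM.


v = Vmax * [S] / (Km + [S])
v = 62 * 37 / (1 + 37)
v = 60.3684 uM/s

60.3684 uM/s


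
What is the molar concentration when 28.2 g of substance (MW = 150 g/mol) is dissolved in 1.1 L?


C = (mass / MW) / volume
C = (28.2 / 150) / 1.1
C = 0.1709 M

0.1709 M


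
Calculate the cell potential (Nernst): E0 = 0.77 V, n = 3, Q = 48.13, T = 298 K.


E = E0 - (RT/nF) * ln(Q)
E = 0.77 - (8.314 * 298 / (3 * 96485)) * ln(48.13)
E = 0.7368 V

0.7368 V


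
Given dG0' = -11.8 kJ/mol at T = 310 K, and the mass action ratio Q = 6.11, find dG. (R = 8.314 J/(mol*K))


dG = dG0' + RT * ln(Q) / 1000
dG = -11.8 + 8.314 * 310 * ln(6.11) / 1000
dG = -7.1352 kJ/mol

-7.1352 kJ/mol


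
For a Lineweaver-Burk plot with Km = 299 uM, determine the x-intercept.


x-intercept = -1/Km
= -1/299
= -0.0033 1/uM

-0.0033 1/uM


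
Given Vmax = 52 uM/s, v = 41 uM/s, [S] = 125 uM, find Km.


Km = [S] * (Vmax - v) / v
Km = 125 * (52 - 41) / 41
Km = 33.5366 uM

33.5366 uM


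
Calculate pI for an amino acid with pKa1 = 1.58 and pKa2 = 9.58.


pI = (pKa1 + pKa2) / 2
pI = (1.58 + 9.58) / 2
pI = 5.58

5.58


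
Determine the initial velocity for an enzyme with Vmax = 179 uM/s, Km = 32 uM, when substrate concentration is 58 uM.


v = Vmax * [S] / (Km + [S])
v = 179 * 58 / (32 + 58)
v = 115.3556 uM/s

115.3556 uM/s


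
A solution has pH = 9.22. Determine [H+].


[H+] = 10^(-pH)
[H+] = 10^(-9.22)
[H+] = 6.026e-10 M

6.026e-10 M


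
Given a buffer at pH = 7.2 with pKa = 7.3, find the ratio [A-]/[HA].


[A-]/[HA] = 10^(pH - pKa)
= 10^(7.2 - 7.3)
= 0.7943

0.7943


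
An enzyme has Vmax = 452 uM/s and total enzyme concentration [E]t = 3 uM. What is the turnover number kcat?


kcat = Vmax / [E]t
kcat = 452 / 3
kcat = 150.6667 s^-1

150.6667 s^-1


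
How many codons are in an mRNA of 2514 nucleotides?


codons = nucleotides / 3
codons = 2514 / 3 = 838

838


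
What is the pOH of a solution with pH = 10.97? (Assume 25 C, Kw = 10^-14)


pOH = 14 - pH
pOH = 14 - 10.97
pOH = 3.03

3.03


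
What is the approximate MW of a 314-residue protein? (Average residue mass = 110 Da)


MW = n_residues * 110 Da
MW = 314 * 110
MW = 34540 Da

34540 Da


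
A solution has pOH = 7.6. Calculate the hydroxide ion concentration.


[OH-] = 10^(-pOH)
[OH-] = 10^(-7.6)
[OH-] = 2.512e-08 M

2.512e-08 M


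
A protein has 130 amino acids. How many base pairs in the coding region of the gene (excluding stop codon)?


Each amino acid = 1 codon = 3 bp
bp = 130 * 3 = 390 bp

390 bp


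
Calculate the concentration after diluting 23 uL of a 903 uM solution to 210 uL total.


C2 = C1 * V1 / V2
C2 = 903 * 23 / 210
C2 = 98.9 uM

98.9 uM


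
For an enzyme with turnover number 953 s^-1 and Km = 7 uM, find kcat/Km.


Catalytic efficiency = kcat / Km
= 953 / 7
= 136.1429 uM^-1*s^-1

136.1429 uM^-1*s^-1


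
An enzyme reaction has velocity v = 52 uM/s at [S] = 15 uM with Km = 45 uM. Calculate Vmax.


Vmax = v * (Km + [S]) / [S]
Vmax = 52 * (45 + 15) / 15
Vmax = 208.0 uM/s

208.0 uM/s


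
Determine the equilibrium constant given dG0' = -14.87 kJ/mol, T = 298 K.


Keq = exp(-dG0 * 1000 / (R * T))
Keq = exp(-(-14.87) * 1000 / (8.314 * 298))
Keq = 404.1733

404.1733


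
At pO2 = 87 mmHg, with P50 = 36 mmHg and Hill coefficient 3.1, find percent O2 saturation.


Y = pO2^n / (P50^n + pO2^n)
Y = 87^3.1 / (36^3.1 + 87^3.1)
Y = 93.91%

93.91%


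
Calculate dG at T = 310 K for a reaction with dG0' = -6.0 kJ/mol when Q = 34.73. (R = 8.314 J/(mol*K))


dG = dG0' + RT * ln(Q) / 1000
dG = -6.0 + 8.314 * 310 * ln(34.73) / 1000
dG = 3.1434 kJ/mol

3.1434 kJ/mol


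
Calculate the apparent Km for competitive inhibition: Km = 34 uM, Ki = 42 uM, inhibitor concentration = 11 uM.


Km_app = Km * (1 + [I]/Ki)
Km_app = 34 * (1 + 11/42)
Km_app = 42.9048 uM

42.9048 uM


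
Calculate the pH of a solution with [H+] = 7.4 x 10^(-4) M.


pH = -log10([H+])
pH = -log10(7.4 x 10^(-4))
pH = 3.1308

3.1308


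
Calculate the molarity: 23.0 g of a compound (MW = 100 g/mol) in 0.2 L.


C = (mass / MW) / volume
C = (23.0 / 100) / 0.2
C = 1.15 M

1.15 M


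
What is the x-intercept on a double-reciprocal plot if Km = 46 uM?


x-intercept = -1/Km
= -1/46
= -0.0217 1/uM

-0.0217 1/uM


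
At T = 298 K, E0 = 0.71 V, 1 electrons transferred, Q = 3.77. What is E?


E = E0 - (RT/nF) * ln(Q)
E = 0.71 - (8.314 * 298 / (1 * 96485)) * ln(3.77)
E = 0.6759 V

0.6759 V


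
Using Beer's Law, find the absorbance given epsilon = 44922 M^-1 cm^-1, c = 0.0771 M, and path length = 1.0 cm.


A = epsilon * c * l
A = 44922 * 0.0771 * 1.0
A = 3463.4862

3463.4862


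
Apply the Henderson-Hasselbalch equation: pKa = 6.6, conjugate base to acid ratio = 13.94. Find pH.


pH = pKa + log10([A-]/[HA])
pH = 6.6 + log10(13.94)
pH = 7.7443

7.7443


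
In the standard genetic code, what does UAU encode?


Standard genetic code lookup.
Codon UAU -> Tyr

Tyr


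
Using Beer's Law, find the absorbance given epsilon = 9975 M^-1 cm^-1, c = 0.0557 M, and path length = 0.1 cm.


A = epsilon * c * l
A = 9975 * 0.0557 * 0.1
A = 55.5607

55.5607


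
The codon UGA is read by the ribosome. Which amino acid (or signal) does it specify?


Standard genetic code lookup.
Codon UGA -> Stop

Stop


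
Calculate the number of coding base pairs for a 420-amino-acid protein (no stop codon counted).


Each amino acid = 1 codon = 3 bp
bp = 420 * 3 = 1260 bp

1260 bp


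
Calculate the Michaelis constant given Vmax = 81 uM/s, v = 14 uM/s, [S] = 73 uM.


Km = [S] * (Vmax - v) / v
Km = 73 * (81 - 14) / 14
Km = 349.3571 uM

349.3571 uM


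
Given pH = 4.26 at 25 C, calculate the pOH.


pOH = 14 - pH
pOH = 14 - 4.26
pOH = 9.74

9.74


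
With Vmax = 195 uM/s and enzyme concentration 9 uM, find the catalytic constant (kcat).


kcat = Vmax / [E]t
kcat = 195 / 9
kcat = 21.6667 s^-1

21.6667 s^-1


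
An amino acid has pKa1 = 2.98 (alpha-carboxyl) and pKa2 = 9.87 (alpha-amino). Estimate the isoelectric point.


pI = (pKa1 + pKa2) / 2
pI = (2.98 + 9.87) / 2
pI = 6.425

6.425


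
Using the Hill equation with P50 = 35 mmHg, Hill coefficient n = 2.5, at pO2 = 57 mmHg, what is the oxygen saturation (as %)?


Y = pO2^n / (P50^n + pO2^n)
Y = 57^2.5 / (35^2.5 + 57^2.5)
Y = 77.19%

77.19%


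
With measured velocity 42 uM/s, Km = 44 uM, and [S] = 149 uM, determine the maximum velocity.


Vmax = v * (Km + [S]) / [S]
Vmax = 42 * (44 + 149) / 149
Vmax = 54.4027 uM/s

54.4027 uM/s


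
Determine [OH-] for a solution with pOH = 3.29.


[OH-] = 10^(-pOH)
[OH-] = 10^(-3.29)
[OH-] = 5.129e-04 M

5.129e-04 M


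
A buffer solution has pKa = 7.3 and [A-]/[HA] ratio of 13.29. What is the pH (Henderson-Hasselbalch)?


pH = pKa + log10([A-]/[HA])
pH = 7.3 + log10(13.29)
pH = 8.4235

8.4235


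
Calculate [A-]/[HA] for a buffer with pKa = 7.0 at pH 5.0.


[A-]/[HA] = 10^(pH - pKa)
= 10^(5.0 - 7.0)
= 0.01

0.01


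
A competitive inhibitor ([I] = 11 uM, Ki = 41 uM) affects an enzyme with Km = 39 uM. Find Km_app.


Km_app = Km * (1 + [I]/Ki)
Km_app = 39 * (1 + 11/41)
Km_app = 49.4634 uM

49.4634 uM


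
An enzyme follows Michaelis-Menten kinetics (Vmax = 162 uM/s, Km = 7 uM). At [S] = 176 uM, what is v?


v = Vmax * [S] / (Km + [S])
v = 162 * 176 / (7 + 176)
v = 155.8033 uM/s

155.8033 uM/s


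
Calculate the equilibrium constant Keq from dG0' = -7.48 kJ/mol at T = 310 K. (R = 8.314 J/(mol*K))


Keq = exp(-dG0 * 1000 / (R * T))
Keq = exp(-(-7.48) * 1000 / (8.314 * 310))
Keq = 18.2145

18.2145


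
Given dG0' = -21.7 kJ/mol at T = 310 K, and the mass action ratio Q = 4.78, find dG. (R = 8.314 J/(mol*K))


dG = dG0' + RT * ln(Q) / 1000
dG = -21.7 + 8.314 * 310 * ln(4.78) / 1000
dG = -17.6679 kJ/mol

-17.6679 kJ/mol


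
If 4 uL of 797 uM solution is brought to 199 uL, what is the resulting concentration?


C2 = C1 * V1 / V2
C2 = 797 * 4 / 199
C2 = 16.0201 uM

16.0201 uM


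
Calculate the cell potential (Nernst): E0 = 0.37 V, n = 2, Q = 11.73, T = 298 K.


E = E0 - (RT/nF) * ln(Q)
E = 0.37 - (8.314 * 298 / (2 * 96485)) * ln(11.73)
E = 0.3384 V

0.3384 V


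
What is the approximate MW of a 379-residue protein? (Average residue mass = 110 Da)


MW = n_residues * 110 Da
MW = 379 * 110
MW = 41690 Da

41690 Da


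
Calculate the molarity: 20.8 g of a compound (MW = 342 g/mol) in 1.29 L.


C = (mass / MW) / volume
C = (20.8 / 342) / 1.29
C = 0.0471 M

0.0471 M


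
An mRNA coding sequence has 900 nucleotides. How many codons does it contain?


codons = nucleotides / 3
codons = 900 / 3 = 300

300


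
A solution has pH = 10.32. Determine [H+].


[H+] = 10^(-pH)
[H+] = 10^(-10.32)
[H+] = 4.786e-11 M

4.786e-11 M


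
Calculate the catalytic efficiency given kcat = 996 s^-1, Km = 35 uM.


Catalytic efficiency = kcat / Km
= 996 / 35
= 28.4571 uM^-1*s^-1

28.4571 uM^-1*s^-1


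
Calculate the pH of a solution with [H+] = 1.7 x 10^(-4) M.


pH = -log10([H+])
pH = -log10(1.7 x 10^(-4))
pH = 3.7696

3.7696


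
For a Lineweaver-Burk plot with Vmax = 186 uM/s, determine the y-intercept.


y-intercept = 1/Vmax
= 1/186
= 0.0054 s/uM

0.0054 s/uM


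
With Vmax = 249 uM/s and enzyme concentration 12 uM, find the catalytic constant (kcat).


kcat = Vmax / [E]t
kcat = 249 / 12
kcat = 20.75 s^-1

20.75 s^-1


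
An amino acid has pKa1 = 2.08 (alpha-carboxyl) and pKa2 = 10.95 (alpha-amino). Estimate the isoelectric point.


pI = (pKa1 + pKa2) / 2
pI = (2.08 + 10.95) / 2
pI = 6.515

6.515


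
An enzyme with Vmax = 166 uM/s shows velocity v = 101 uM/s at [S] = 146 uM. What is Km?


Km = [S] * (Vmax - v) / v
Km = 146 * (166 - 101) / 101
Km = 93.9604 uM

93.9604 uM


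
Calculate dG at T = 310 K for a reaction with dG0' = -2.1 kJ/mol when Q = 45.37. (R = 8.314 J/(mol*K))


dG = dG0' + RT * ln(Q) / 1000
dG = -2.1 + 8.314 * 310 * ln(45.37) / 1000
dG = 7.7322 kJ/mol

7.7322 kJ/mol


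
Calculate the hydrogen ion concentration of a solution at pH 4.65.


[H+] = 10^(-pH)
[H+] = 10^(-4.65)
[H+] = 2.239e-05 M

2.239e-05 M


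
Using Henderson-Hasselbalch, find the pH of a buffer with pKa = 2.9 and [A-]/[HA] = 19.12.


pH = pKa + log10([A-]/[HA])
pH = 2.9 + log10(19.12)
pH = 4.1815

4.1815


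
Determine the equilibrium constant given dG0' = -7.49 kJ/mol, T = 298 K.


Keq = exp(-dG0 * 1000 / (R * T))
Keq = exp(-(-7.49) * 1000 / (8.314 * 298))
Keq = 20.5553

20.5553


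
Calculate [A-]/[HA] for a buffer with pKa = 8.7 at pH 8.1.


[A-]/[HA] = 10^(pH - pKa)
= 10^(8.1 - 8.7)
= 0.2512

0.2512


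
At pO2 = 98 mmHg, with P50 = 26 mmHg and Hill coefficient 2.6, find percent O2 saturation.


Y = pO2^n / (P50^n + pO2^n)
Y = 98^2.6 / (26^2.6 + 98^2.6)
Y = 96.92%

96.92%


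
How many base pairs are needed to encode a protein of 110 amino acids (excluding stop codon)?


Each amino acid = 1 codon = 3 bp
bp = 110 * 3 = 330 bp

330 bp


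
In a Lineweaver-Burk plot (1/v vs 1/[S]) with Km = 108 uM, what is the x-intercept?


x-intercept = -1/Km
= -1/108
= -0.0093 1/uM

-0.0093 1/uM


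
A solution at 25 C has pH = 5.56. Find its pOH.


pOH = 14 - pH
pOH = 14 - 5.56
pOH = 8.44

8.44


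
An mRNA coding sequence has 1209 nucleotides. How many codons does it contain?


codons = nucleotides / 3
codons = 1209 / 3 = 403

403


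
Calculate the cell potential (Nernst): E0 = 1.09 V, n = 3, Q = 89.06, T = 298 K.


E = E0 - (RT/nF) * ln(Q)
E = 1.09 - (8.314 * 298 / (3 * 96485)) * ln(89.06)
E = 1.0516 V

1.0516 V


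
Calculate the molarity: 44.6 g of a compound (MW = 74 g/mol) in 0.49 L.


C = (mass / MW) / volume
C = (44.6 / 74) / 0.49
C = 1.23 M

1.23 M


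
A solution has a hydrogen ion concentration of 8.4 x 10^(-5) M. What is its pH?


pH = -log10([H+])
pH = -log10(8.4 x 10^(-5))
pH = 4.0757

4.0757


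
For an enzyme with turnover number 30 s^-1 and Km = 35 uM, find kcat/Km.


Catalytic efficiency = kcat / Km
= 30 / 35
= 0.8571 uM^-1*s^-1

0.8571 uM^-1*s^-1


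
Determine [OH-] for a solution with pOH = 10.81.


[OH-] = 10^(-pOH)
[OH-] = 10^(-10.81)
[OH-] = 1.549e-11 M

1.549e-11 M


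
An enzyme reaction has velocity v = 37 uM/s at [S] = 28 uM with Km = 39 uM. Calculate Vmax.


Vmax = v * (Km + [S]) / [S]
Vmax = 37 * (39 + 28) / 28
Vmax = 88.5357 uM/s

88.5357 uM/s


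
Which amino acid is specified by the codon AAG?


Standard genetic code lookup.
Codon AAG -> Lys

Lys


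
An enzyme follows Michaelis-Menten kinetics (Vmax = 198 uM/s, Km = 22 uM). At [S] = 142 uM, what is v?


v = Vmax * [S] / (Km + [S])
v = 198 * 142 / (22 + 142)
v = 171.439 uM/s

171.439 uM/s


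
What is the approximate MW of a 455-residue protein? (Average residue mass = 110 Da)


MW = n_residues * 110 Da
MW = 455 * 110
MW = 50050 Da

50050 Da


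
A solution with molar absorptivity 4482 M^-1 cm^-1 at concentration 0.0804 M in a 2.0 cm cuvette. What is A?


A = epsilon * c * l
A = 4482 * 0.0804 * 2.0
A = 720.7056

720.7056


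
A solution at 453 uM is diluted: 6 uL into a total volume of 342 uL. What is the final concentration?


C2 = C1 * V1 / V2
C2 = 453 * 6 / 342
C2 = 7.9474 uM

7.9474 uM


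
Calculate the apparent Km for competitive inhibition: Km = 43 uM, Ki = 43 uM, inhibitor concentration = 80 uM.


Km_app = Km * (1 + [I]/Ki)
Km_app = 43 * (1 + 80/43)
Km_app = 123.0 uM

123.0 uM


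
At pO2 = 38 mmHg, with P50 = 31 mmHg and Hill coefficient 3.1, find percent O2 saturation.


Y = pO2^n / (P50^n + pO2^n)
Y = 38^3.1 / (31^3.1 + 38^3.1)
Y = 65.28%

65.28%


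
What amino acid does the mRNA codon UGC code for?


Standard genetic code lookup.
Codon UGC -> Cys

Cys


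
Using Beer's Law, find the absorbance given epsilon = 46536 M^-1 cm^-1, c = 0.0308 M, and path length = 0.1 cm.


A = epsilon * c * l
A = 46536 * 0.0308 * 0.1
A = 143.3309

143.3309


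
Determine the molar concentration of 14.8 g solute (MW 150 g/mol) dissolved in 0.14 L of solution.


C = (mass / MW) / volume
C = (14.8 / 150) / 0.14
C = 0.7048 M

0.7048 M


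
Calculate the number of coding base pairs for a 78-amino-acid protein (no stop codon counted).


Each amino acid = 1 codon = 3 bp
bp = 78 * 3 = 234 bp

234 bp


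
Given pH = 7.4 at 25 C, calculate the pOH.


pOH = 14 - pH
pOH = 14 - 7.4
pOH = 6.6

6.6


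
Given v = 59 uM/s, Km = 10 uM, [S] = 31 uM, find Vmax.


Vmax = v * (Km + [S]) / [S]
Vmax = 59 * (10 + 31) / 31
Vmax = 78.0323 uM/s

78.0323 uM/s


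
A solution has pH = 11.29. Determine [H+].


[H+] = 10^(-pH)
[H+] = 10^(-11.29)
[H+] = 5.129e-12 M

5.129e-12 M


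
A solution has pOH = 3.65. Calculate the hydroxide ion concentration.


[OH-] = 10^(-pOH)
[OH-] = 10^(-3.65)
[OH-] = 2.239e-04 M

2.239e-04 M


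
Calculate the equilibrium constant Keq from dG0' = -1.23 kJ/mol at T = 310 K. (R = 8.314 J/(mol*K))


Keq = exp(-dG0 * 1000 / (R * T))
Keq = exp(-(-1.23) * 1000 / (8.314 * 310))
Keq = 1.6116

1.6116


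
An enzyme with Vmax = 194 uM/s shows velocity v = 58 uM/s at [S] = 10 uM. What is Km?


Km = [S] * (Vmax - v) / v
Km = 10 * (194 - 58) / 58
Km = 23.4483 uM

23.4483 uM


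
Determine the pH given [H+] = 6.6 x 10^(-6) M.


pH = -log10([H+])
pH = -log10(6.6 x 10^(-6))
pH = 5.1805

5.1805


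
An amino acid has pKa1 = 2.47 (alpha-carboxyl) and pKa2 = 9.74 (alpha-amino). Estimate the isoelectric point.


pI = (pKa1 + pKa2) / 2
pI = (2.47 + 9.74) / 2
pI = 6.105

6.105


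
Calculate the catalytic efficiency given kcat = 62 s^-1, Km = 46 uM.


Catalytic efficiency = kcat / Km
= 62 / 46
= 1.3478 uM^-1*s^-1

1.3478 uM^-1*s^-1


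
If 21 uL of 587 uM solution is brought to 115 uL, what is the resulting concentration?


C2 = C1 * V1 / V2
C2 = 587 * 21 / 115
C2 = 107.1913 uM

107.1913 uM


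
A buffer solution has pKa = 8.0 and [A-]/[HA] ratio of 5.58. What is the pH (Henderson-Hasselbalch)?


pH = pKa + log10([A-]/[HA])
pH = 8.0 + log10(5.58)
pH = 8.7466

8.7466


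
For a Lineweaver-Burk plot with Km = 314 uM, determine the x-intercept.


x-intercept = -1/Km
= -1/314
= -0.0032 1/uM

-0.0032 1/uM


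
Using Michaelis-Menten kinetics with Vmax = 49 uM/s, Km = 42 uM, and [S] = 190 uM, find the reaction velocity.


v = Vmax * [S] / (Km + [S])
v = 49 * 190 / (42 + 190)
v = 40.1293 uM/s

40.1293 uM/s


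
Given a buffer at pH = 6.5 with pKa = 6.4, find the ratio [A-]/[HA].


[A-]/[HA] = 10^(pH - pKa)
= 10^(6.5 - 6.4)
= 1.2589

1.2589


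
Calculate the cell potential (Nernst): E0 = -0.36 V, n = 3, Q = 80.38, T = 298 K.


E = E0 - (RT/nF) * ln(Q)
E = -0.36 - (8.314 * 298 / (3 * 96485)) * ln(80.38)
E = -0.3975 V

-0.3975 V


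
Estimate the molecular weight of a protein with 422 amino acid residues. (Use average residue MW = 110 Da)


MW = n_residues * 110 Da
MW = 422 * 110
MW = 46420 Da

46420 Da


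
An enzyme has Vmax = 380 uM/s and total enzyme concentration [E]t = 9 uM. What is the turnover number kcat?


kcat = Vmax / [E]t
kcat = 380 / 9
kcat = 42.2222 s^-1

42.2222 s^-1


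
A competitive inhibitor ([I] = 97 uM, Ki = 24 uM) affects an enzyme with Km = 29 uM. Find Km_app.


Km_app = Km * (1 + [I]/Ki)
Km_app = 29 * (1 + 97/24)
Km_app = 146.2083 uM

146.2083 uM


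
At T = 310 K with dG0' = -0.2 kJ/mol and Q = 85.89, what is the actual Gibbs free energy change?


dG = dG0' + RT * ln(Q) / 1000
dG = -0.2 + 8.314 * 310 * ln(85.89) / 1000
dG = 11.2771 kJ/mol

11.2771 kJ/mol


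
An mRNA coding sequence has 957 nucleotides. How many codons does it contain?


codons = nucleotides / 3
codons = 957 / 3 = 319

319


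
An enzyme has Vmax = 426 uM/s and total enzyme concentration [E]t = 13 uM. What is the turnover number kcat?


kcat = Vmax / [E]t
kcat = 426 / 13
kcat = 32.7692 s^-1

32.7692 s^-1


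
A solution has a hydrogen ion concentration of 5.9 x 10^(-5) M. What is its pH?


pH = -log10([H+])
pH = -log10(5.9 x 10^(-5))
pH = 4.2291

4.2291


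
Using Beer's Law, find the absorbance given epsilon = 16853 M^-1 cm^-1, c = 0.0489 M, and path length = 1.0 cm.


A = epsilon * c * l
A = 16853 * 0.0489 * 1.0
A = 824.1117

824.1117


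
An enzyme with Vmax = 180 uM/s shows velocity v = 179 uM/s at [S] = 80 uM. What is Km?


Km = [S] * (Vmax - v) / v
Km = 80 * (180 - 179) / 179
Km = 0.4469 uM

0.4469 uM


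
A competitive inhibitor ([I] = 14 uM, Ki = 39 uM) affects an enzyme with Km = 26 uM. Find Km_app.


Km_app = Km * (1 + [I]/Ki)
Km_app = 26 * (1 + 14/39)
Km_app = 35.3333 uM

35.3333 uM


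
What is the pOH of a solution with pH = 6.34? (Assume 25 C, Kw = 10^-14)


pOH = 14 - pH
pOH = 14 - 6.34
pOH = 7.66

7.66


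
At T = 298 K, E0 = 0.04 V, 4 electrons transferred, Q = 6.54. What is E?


E = E0 - (RT/nF) * ln(Q)
E = 0.04 - (8.314 * 298 / (4 * 96485)) * ln(6.54)
E = 0.0279 V

0.0279 V


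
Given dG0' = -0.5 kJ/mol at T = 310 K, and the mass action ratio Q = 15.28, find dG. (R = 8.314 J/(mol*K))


dG = dG0' + RT * ln(Q) / 1000
dG = -0.5 + 8.314 * 310 * ln(15.28) / 1000
dG = 6.5272 kJ/mol

6.5272 kJ/mol


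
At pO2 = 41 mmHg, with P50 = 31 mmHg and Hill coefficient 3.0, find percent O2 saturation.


Y = pO2^n / (P50^n + pO2^n)
Y = 41^3.0 / (31^3.0 + 41^3.0)
Y = 69.82%

69.82%


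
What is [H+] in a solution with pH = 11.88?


[H+] = 10^(-pH)
[H+] = 10^(-11.88)
[H+] = 1.318e-12 M

1.318e-12 M


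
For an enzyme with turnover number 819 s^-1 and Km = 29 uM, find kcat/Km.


Catalytic efficiency = kcat / Km
= 819 / 29
= 28.2414 uM^-1*s^-1

28.2414 uM^-1*s^-1


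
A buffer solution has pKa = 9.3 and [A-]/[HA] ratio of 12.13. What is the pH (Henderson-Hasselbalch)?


pH = pKa + log10([A-]/[HA])
pH = 9.3 + log10(12.13)
pH = 10.3839

10.3839


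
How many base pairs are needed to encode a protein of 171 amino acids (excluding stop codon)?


Each amino acid = 1 codon = 3 bp
bp = 171 * 3 = 513 bp

513 bp


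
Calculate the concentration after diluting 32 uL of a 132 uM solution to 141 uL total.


C2 = C1 * V1 / V2
C2 = 132 * 32 / 141
C2 = 29.9574 uM

29.9574 uM


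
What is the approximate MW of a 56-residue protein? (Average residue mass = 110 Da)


MW = n_residues * 110 Da
MW = 56 * 110
MW = 6160 Da

6160 Da


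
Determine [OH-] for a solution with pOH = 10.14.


[OH-] = 10^(-pOH)
[OH-] = 10^(-10.14)
[OH-] = 7.244e-11 M

7.244e-11 M


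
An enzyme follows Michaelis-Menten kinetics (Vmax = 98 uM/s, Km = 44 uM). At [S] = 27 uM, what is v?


v = Vmax * [S] / (Km + [S])
v = 98 * 27 / (44 + 27)
v = 37.2676 uM/s

37.2676 uM/s


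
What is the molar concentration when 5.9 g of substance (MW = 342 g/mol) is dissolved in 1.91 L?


C = (mass / MW) / volume
C = (5.9 / 342) / 1.91
C = 0.009 M

0.009 M


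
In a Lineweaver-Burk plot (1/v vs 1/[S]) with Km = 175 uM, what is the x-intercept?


x-intercept = -1/Km
= -1/175
= -0.0057 1/uM

-0.0057 1/uM


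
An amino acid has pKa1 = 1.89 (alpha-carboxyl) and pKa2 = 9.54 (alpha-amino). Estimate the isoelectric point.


pI = (pKa1 + pKa2) / 2
pI = (1.89 + 9.54) / 2
pI = 5.715

5.715
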